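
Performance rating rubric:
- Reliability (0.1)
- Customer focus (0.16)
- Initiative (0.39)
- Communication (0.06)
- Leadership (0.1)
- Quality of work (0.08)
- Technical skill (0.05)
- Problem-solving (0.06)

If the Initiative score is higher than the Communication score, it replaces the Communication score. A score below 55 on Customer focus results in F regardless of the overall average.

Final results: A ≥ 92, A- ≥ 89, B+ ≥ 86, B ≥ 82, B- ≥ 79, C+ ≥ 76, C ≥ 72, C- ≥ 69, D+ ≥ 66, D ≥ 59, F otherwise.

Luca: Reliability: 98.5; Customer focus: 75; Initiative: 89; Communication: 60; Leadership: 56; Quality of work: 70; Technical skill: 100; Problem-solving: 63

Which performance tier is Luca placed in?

B-

Initiative (89) > Communication (60), so Communication counts as 89.
Customer focus score 75 ≥ 55: minimum met.
Weighted total:
  Reliability 98.5 × 0.1 = 9.85
  Customer focus 75 × 0.16 = 12
  Initiative 89 × 0.39 = 34.71
  Communication 89 × 0.06 = 5.34
  Leadership 56 × 0.1 = 5.6
  Quality of work 70 × 0.08 = 5.6
  Technical skill 100 × 0.05 = 5
  Problem-solving 63 × 0.06 = 3.78
Sum = 81.88
81.88 is ≥ 79 and < 82 → B-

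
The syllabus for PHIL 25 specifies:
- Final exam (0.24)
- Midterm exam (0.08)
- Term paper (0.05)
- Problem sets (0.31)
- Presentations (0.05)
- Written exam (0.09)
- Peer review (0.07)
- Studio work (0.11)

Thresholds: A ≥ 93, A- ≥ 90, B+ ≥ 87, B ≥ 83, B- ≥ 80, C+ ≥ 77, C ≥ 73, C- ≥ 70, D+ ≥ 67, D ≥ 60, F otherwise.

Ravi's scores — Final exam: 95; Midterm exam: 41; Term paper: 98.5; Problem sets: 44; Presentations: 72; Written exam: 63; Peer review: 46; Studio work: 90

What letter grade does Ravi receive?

Weighted total:
  Final exam 95 × 0.24 = 22.8
  Midterm exam 41 × 0.08 = 3.28
  Term paper 98.5 × 0.05 = 4.925
  Problem sets 44 × 0.31 = 13.64
  Presentations 72 × 0.05 = 3.6
  Written exam 63 × 0.09 = 5.67
  Peer review 46 × 0.07 = 3.22
  Studio work 90 × 0.11 = 9.9
Sum = 67.035
67.035 is ≥ 67 and < 70 → D+

D+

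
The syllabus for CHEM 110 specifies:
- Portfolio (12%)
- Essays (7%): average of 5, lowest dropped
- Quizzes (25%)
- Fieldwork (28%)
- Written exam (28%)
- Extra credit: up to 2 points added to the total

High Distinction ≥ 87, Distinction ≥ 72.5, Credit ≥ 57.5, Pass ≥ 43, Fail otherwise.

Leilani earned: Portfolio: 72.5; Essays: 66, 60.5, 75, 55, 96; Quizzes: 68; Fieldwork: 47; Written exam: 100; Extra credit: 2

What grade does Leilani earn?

Distinction

Essays: drop 55 → average of remaining 4 = 297.5/4 = 74.375
Weighted total:
  Portfolio 72.5 × 0.12 = 8.7
  Essays 74.375 × 0.07 = 5.20625
  Quizzes 68 × 0.25 = 17
  Fieldwork 47 × 0.28 = 13.16
  Written exam 100 × 0.28 = 28
Sum = 72.06625
Extra credit: 72.06625 + 2 = 74.06625
74.06625 is ≥ 72.5 and < 87 → Distinction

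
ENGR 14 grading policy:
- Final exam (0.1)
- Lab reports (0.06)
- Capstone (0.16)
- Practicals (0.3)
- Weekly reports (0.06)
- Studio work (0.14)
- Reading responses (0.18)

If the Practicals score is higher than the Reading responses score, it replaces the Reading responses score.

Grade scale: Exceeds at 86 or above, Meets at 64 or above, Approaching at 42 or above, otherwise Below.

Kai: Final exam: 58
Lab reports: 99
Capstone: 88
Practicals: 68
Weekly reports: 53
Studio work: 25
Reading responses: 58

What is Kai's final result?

Meets

Practicals (68) > Reading responses (58), so Reading responses counts as 68.
Weighted total:
  Final exam 58 × 0.1 = 5.8
  Lab reports 99 × 0.06 = 5.94
  Capstone 88 × 0.16 = 14.08
  Practicals 68 × 0.3 = 20.4
  Weekly reports 53 × 0.06 = 3.18
  Studio work 25 × 0.14 = 3.5
  Reading responses 68 × 0.18 = 12.24
Sum = 65.14
65.14 is ≥ 64 and < 86 → Meets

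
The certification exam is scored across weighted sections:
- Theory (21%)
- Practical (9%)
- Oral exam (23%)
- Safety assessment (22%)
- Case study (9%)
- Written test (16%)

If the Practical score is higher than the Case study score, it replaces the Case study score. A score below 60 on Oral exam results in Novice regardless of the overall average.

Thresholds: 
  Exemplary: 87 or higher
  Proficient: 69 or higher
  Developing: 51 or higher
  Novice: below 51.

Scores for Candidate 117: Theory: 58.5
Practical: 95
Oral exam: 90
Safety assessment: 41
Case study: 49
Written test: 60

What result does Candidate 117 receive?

Developing

Practical (95) > Case study (49), so Case study counts as 95.
Oral exam score 90 ≥ 60: minimum met.
Weighted total:
  Theory 58.5 × 0.21 = 12.285
  Practical 95 × 0.09 = 8.55
  Oral exam 90 × 0.23 = 20.7
  Safety assessment 41 × 0.22 = 9.02
  Case study 95 × 0.09 = 8.55
  Written test 60 × 0.16 = 9.6
Sum = 68.705
68.705 is ≥ 51 and < 69 → Developing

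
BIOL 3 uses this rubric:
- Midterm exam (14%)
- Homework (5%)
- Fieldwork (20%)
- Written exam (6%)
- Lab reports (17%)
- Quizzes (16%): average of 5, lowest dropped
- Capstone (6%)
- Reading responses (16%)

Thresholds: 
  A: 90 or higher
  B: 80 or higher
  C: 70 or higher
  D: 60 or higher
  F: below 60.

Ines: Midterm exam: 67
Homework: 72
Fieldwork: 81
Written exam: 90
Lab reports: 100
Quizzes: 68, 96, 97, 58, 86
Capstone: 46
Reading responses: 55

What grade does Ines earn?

Quizzes: drop 58 → average of remaining 4 = 347/4 = 86.75
Weighted total:
  Midterm exam 67 × 0.14 = 9.38
  Homework 72 × 0.05 = 3.6
  Fieldwork 81 × 0.2 = 16.2
  Written exam 90 × 0.06 = 5.4
  Lab reports 100 × 0.17 = 17
  Quizzes 86.75 × 0.16 = 13.88
  Capstone 46 × 0.06 = 2.76
  Reading responses 55 × 0.16 = 8.8
Sum = 77.02
77.02 is ≥ 70 and < 80 → C

C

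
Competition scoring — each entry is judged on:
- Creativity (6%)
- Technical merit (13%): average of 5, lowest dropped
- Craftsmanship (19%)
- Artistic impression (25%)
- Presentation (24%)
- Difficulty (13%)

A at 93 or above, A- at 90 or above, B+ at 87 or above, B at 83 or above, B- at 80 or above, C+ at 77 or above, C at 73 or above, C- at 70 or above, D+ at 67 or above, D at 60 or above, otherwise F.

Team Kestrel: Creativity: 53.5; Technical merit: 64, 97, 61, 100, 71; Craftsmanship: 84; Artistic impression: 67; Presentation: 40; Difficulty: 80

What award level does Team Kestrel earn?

D

Technical merit: drop 61 → average of remaining 4 = 332/4 = 83
Weighted total:
  Creativity 53.5 × 0.06 = 3.21
  Technical merit 83 × 0.13 = 10.79
  Craftsmanship 84 × 0.19 = 15.96
  Artistic impression 67 × 0.25 = 16.75
  Presentation 40 × 0.24 = 9.6
  Difficulty 80 × 0.13 = 10.4
Sum = 66.71
66.71 is ≥ 60 and < 67 → D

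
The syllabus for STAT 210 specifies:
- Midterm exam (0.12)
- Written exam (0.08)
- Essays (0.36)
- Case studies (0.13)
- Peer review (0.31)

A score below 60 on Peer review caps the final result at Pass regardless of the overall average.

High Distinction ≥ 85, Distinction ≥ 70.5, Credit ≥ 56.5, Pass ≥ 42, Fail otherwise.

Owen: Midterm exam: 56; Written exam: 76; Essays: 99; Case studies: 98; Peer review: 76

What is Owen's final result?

Distinction

Peer review score 76 ≥ 60: minimum met.
Weighted total:
  Midterm exam 56 × 0.12 = 6.72
  Written exam 76 × 0.08 = 6.08
  Essays 99 × 0.36 = 35.64
  Case studies 98 × 0.13 = 12.74
  Peer review 76 × 0.31 = 23.56
Sum = 84.74
84.74 is ≥ 70.5 and < 85 → Distinction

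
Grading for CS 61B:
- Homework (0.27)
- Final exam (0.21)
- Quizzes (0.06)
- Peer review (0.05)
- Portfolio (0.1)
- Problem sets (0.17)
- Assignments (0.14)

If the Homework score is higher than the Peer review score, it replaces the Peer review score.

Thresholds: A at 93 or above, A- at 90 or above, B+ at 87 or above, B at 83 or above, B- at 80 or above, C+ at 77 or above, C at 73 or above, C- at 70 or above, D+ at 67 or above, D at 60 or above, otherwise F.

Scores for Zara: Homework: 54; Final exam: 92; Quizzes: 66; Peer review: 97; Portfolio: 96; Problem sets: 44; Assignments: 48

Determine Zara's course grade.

Homework (54) ≤ Peer review (97), so Peer review stays at 97.
Weighted total:
  Homework 54 × 0.27 = 14.58
  Final exam 92 × 0.21 = 19.32
  Quizzes 66 × 0.06 = 3.96
  Peer review 97 × 0.05 = 4.85
  Portfolio 96 × 0.1 = 9.6
  Problem sets 44 × 0.17 = 7.48
  Assignments 48 × 0.14 = 6.72
Sum = 66.51
66.51 is ≥ 60 and < 67 → D

D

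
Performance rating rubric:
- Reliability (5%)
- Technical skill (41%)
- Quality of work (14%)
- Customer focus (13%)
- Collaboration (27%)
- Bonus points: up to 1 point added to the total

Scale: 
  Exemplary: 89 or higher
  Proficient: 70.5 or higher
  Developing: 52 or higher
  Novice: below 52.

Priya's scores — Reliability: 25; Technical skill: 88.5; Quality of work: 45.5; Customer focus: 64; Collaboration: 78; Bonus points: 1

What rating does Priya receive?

Proficient

Weighted total:
  Reliability 25 × 0.05 = 1.25
  Technical skill 88.5 × 0.41 = 36.285
  Quality of work 45.5 × 0.14 = 6.37
  Customer focus 64 × 0.13 = 8.32
  Collaboration 78 × 0.27 = 21.06
Sum = 73.285
Bonus points: 73.285 + 1 = 74.285
74.285 is ≥ 70.5 and < 89 → Proficient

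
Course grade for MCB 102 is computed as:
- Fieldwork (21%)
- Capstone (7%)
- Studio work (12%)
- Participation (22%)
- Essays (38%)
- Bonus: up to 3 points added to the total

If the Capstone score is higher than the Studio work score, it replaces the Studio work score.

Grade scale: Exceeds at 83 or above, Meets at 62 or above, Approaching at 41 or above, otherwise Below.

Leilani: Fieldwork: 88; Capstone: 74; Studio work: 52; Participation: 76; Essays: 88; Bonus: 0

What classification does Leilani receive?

Capstone (74) > Studio work (52), so Studio work counts as 74.
Weighted total:
  Fieldwork 88 × 0.21 = 18.48
  Capstone 74 × 0.07 = 5.18
  Studio work 74 × 0.12 = 8.88
  Participation 76 × 0.22 = 16.72
  Essays 88 × 0.38 = 33.44
Sum = 82.7
Bonus: 82.7 + 0 = 82.7
82.7 is ≥ 62 and < 83 → Meets

Meets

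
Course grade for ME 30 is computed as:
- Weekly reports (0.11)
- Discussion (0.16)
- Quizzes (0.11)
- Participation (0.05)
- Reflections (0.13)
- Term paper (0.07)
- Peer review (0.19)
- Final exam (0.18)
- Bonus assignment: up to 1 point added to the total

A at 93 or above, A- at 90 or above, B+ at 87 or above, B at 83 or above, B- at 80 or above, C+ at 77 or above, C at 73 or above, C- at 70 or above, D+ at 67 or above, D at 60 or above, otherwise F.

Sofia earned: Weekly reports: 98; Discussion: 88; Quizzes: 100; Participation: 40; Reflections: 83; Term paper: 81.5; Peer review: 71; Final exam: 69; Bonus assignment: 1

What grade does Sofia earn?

B-

Weighted total:
  Weekly reports 98 × 0.11 = 10.78
  Discussion 88 × 0.16 = 14.08
  Quizzes 100 × 0.11 = 11
  Participation 40 × 0.05 = 2
  Reflections 83 × 0.13 = 10.79
  Term paper 81.5 × 0.07 = 5.705
  Peer review 71 × 0.19 = 13.49
  Final exam 69 × 0.18 = 12.42
Sum = 80.265
Bonus assignment: 80.265 + 1 = 81.265
81.265 is ≥ 80 and < 83 → B-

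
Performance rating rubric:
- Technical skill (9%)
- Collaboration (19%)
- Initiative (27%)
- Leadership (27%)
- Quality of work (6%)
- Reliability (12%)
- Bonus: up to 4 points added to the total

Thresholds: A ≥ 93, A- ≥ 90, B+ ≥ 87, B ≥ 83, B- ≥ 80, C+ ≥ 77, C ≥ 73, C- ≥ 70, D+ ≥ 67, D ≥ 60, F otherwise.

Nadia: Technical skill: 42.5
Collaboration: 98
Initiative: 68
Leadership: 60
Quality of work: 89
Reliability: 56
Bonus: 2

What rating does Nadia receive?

C-

Weighted total:
  Technical skill 42.5 × 0.09 = 3.825
  Collaboration 98 × 0.19 = 18.62
  Initiative 68 × 0.27 = 18.36
  Leadership 60 × 0.27 = 16.2
  Quality of work 89 × 0.06 = 5.34
  Reliability 56 × 0.12 = 6.72
Sum = 69.065
Bonus: 69.065 + 2 = 71.065
71.065 is ≥ 70 and < 73 → C-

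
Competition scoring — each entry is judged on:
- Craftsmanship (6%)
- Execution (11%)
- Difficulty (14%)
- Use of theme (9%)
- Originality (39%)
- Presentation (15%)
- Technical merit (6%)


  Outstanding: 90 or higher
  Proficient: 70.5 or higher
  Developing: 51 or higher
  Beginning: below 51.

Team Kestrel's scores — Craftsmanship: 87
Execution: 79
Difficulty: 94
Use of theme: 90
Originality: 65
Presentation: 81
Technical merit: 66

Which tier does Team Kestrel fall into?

Proficient

Weighted total:
  Craftsmanship 87 × 0.06 = 5.22
  Execution 79 × 0.11 = 8.69
  Difficulty 94 × 0.14 = 13.16
  Use of theme 90 × 0.09 = 8.1
  Originality 65 × 0.39 = 25.35
  Presentation 81 × 0.15 = 12.15
  Technical merit 66 × 0.06 = 3.96
Sum = 76.63
76.63 is ≥ 70.5 and < 90 → Proficient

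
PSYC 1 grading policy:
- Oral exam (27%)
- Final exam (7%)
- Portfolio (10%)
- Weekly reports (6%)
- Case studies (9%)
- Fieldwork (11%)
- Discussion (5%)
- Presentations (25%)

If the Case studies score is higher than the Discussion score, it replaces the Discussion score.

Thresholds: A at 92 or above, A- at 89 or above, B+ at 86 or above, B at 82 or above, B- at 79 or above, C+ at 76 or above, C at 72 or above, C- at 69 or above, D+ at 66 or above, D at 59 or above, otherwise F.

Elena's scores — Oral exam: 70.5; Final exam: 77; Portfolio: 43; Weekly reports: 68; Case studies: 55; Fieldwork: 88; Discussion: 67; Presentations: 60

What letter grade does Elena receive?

D

Case studies (55) ≤ Discussion (67), so Discussion stays at 67.
Weighted total:
  Oral exam 70.5 × 0.27 = 19.035
  Final exam 77 × 0.07 = 5.39
  Portfolio 43 × 0.1 = 4.3
  Weekly reports 68 × 0.06 = 4.08
  Case studies 55 × 0.09 = 4.95
  Fieldwork 88 × 0.11 = 9.68
  Discussion 67 × 0.05 = 3.35
  Presentations 60 × 0.25 = 15
Sum = 65.785
65.785 is ≥ 59 and < 66 → D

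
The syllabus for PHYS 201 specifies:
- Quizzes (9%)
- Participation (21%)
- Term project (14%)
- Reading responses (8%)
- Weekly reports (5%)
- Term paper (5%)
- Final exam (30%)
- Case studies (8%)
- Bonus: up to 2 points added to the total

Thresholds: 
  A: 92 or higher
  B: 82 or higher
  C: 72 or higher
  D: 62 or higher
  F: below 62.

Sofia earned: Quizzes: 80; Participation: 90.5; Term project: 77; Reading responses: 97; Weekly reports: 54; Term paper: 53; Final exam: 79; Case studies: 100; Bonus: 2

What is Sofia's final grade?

B

Weighted total:
  Quizzes 80 × 0.09 = 7.2
  Participation 90.5 × 0.21 = 19.005
  Term project 77 × 0.14 = 10.78
  Reading responses 97 × 0.08 = 7.76
  Weekly reports 54 × 0.05 = 2.7
  Term paper 53 × 0.05 = 2.65
  Final exam 79 × 0.3 = 23.7
  Case studies 100 × 0.08 = 8
Sum = 81.795
Bonus: 81.795 + 2 = 83.795
83.795 is ≥ 82 and < 92 → B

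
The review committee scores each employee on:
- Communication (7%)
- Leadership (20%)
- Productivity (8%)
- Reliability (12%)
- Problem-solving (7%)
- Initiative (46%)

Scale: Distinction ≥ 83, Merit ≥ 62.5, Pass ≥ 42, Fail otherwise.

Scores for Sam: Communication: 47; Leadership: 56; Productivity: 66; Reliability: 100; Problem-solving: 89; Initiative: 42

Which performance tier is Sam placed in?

Weighted total:
  Communication 47 × 0.07 = 3.29
  Leadership 56 × 0.2 = 11.2
  Productivity 66 × 0.08 = 5.28
  Reliability 100 × 0.12 = 12
  Problem-solving 89 × 0.07 = 6.23
  Initiative 42 × 0.46 = 19.32
Sum = 57.32
57.32 is ≥ 42 and < 62.5 → Pass

Pass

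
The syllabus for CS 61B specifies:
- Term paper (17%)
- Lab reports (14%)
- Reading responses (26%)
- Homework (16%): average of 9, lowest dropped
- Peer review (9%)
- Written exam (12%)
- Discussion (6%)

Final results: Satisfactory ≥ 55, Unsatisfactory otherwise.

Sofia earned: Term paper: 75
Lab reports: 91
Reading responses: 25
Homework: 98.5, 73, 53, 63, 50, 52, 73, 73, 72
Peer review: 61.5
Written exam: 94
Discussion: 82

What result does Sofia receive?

Homework: drop 50 → average of remaining 8 = 557.5/8 = 69.6875
Weighted total:
  Term paper 75 × 0.17 = 12.75
  Lab reports 91 × 0.14 = 12.74
  Reading responses 25 × 0.26 = 6.5
  Homework 69.6875 × 0.16 = 11.15
  Peer review 61.5 × 0.09 = 5.535
  Written exam 94 × 0.12 = 11.28
  Discussion 82 × 0.06 = 4.92
Sum = 64.875
64.875 ≥ 55 → Satisfactory

Satisfactory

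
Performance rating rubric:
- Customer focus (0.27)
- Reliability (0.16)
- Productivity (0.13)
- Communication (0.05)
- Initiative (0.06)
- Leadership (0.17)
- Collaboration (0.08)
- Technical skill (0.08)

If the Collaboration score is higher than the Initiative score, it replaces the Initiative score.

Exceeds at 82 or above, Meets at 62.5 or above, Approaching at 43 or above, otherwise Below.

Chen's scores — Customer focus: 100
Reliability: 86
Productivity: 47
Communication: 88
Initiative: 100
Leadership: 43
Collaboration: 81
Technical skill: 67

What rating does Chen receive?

Meets

Collaboration (81) ≤ Initiative (100), so Initiative stays at 100.
Weighted total:
  Customer focus 100 × 0.27 = 27
  Reliability 86 × 0.16 = 13.76
  Productivity 47 × 0.13 = 6.11
  Communication 88 × 0.05 = 4.4
  Initiative 100 × 0.06 = 6
  Leadership 43 × 0.17 = 7.31
  Collaboration 81 × 0.08 = 6.48
  Technical skill 67 × 0.08 = 5.36
Sum = 76.42
76.42 is ≥ 62.5 and < 82 → Meets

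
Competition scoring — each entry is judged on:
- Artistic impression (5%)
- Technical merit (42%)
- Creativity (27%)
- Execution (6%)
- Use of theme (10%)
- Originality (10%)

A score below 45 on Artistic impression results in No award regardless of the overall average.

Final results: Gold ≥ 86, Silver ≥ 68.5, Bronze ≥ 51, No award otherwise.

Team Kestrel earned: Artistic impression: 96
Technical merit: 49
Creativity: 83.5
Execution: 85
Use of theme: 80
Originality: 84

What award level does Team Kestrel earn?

Silver

Artistic impression score 96 ≥ 45: minimum met.
Weighted total:
  Artistic impression 96 × 0.05 = 4.8
  Technical merit 49 × 0.42 = 20.58
  Creativity 83.5 × 0.27 = 22.545
  Execution 85 × 0.06 = 5.1
  Use of theme 80 × 0.1 = 8
  Originality 84 × 0.1 = 8.4
Sum = 69.425
69.425 is ≥ 68.5 and < 86 → Silver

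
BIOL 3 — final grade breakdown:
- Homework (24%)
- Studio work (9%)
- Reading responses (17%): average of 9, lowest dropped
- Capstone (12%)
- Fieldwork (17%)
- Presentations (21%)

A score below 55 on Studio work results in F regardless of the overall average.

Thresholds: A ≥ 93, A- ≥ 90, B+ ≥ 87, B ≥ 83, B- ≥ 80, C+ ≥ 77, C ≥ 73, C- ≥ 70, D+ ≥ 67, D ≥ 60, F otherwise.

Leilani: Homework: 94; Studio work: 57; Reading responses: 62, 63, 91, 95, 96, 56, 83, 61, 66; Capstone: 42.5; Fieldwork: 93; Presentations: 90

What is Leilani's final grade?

B-

Reading responses: drop 56 → average of remaining 8 = 617/8 = 77.125
Studio work score 57 ≥ 55: minimum met.
Weighted total:
  Homework 94 × 0.24 = 22.56
  Studio work 57 × 0.09 = 5.13
  Reading responses 77.125 × 0.17 = 13.11125
  Capstone 42.5 × 0.12 = 5.1
  Fieldwork 93 × 0.17 = 15.81
  Presentations 90 × 0.21 = 18.9
Sum = 80.61125
80.61125 is ≥ 80 and < 83 → B-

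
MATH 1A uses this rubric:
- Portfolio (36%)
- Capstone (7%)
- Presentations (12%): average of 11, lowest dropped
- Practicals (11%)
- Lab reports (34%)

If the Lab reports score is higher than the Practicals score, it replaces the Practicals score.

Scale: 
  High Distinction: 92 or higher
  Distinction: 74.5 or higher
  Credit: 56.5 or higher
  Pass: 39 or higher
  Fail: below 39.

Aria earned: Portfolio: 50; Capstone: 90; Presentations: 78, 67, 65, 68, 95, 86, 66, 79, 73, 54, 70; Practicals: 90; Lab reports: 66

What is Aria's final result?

Presentations: drop 54 → average of remaining 10 = 747/10 = 74.7
Lab reports (66) ≤ Practicals (90), so Practicals stays at 90.
Weighted total:
  Portfolio 50 × 0.36 = 18
  Capstone 90 × 0.07 = 6.3
  Presentations 74.7 × 0.12 = 8.964
  Practicals 90 × 0.11 = 9.9
  Lab reports 66 × 0.34 = 22.44
Sum = 65.604
65.604 is ≥ 56.5 and < 74.5 → Credit

Credit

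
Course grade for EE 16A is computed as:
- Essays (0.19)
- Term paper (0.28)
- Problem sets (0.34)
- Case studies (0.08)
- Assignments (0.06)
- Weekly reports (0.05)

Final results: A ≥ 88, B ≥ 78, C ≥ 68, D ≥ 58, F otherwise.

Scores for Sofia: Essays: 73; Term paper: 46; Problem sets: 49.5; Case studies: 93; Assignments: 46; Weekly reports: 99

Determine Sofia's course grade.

D

Weighted total:
  Essays 73 × 0.19 = 13.87
  Term paper 46 × 0.28 = 12.88
  Problem sets 49.5 × 0.34 = 16.83
  Case studies 93 × 0.08 = 7.44
  Assignments 46 × 0.06 = 2.76
  Weekly reports 99 × 0.05 = 4.95
Sum = 58.73
58.73 is ≥ 58 and < 68 → D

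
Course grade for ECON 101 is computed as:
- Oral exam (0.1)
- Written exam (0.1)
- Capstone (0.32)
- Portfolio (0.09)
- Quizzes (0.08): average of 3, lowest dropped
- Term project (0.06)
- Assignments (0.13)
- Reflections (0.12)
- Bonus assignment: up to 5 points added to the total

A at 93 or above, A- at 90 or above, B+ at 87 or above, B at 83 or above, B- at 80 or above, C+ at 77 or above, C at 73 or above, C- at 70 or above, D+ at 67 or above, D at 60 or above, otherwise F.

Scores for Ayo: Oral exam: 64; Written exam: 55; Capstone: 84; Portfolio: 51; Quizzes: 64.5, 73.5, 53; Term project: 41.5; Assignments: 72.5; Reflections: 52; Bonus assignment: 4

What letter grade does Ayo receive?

Quizzes: drop 53 → average of remaining 2 = 138/2 = 69
Weighted total:
  Oral exam 64 × 0.1 = 6.4
  Written exam 55 × 0.1 = 5.5
  Capstone 84 × 0.32 = 26.88
  Portfolio 51 × 0.09 = 4.59
  Quizzes 69 × 0.08 = 5.52
  Term project 41.5 × 0.06 = 2.49
  Assignments 72.5 × 0.13 = 9.425
  Reflections 52 × 0.12 = 6.24
Sum = 67.045
Bonus assignment: 67.045 + 4 = 71.045
71.045 is ≥ 70 and < 73 → C-

C-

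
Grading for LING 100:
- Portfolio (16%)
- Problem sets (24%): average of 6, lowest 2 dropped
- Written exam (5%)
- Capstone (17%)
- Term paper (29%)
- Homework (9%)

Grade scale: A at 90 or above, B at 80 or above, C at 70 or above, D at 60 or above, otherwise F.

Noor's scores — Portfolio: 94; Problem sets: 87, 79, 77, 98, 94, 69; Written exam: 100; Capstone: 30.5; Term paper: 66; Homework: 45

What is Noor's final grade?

Problem sets: drop 69, 77 → average of remaining 4 = 358/4 = 89.5
Weighted total:
  Portfolio 94 × 0.16 = 15.04
  Problem sets 89.5 × 0.24 = 21.48
  Written exam 100 × 0.05 = 5
  Capstone 30.5 × 0.17 = 5.185
  Term paper 66 × 0.29 = 19.14
  Homework 45 × 0.09 = 4.05
Sum = 69.895
69.895 is ≥ 60 and < 70 → D

D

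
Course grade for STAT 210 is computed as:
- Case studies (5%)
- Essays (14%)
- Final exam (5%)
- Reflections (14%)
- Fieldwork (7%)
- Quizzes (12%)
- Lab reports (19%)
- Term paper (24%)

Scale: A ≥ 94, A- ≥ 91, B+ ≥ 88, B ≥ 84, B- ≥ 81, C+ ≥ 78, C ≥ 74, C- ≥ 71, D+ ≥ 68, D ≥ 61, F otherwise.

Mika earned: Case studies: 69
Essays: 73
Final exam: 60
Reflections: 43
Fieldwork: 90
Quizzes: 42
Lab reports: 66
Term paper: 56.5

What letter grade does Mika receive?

F

Weighted total:
  Case studies 69 × 0.05 = 3.45
  Essays 73 × 0.14 = 10.22
  Final exam 60 × 0.05 = 3
  Reflections 43 × 0.14 = 6.02
  Fieldwork 90 × 0.07 = 6.3
  Quizzes 42 × 0.12 = 5.04
  Lab reports 66 × 0.19 = 12.54
  Term paper 56.5 × 0.24 = 13.56
Sum = 60.13
60.13 < 61 → F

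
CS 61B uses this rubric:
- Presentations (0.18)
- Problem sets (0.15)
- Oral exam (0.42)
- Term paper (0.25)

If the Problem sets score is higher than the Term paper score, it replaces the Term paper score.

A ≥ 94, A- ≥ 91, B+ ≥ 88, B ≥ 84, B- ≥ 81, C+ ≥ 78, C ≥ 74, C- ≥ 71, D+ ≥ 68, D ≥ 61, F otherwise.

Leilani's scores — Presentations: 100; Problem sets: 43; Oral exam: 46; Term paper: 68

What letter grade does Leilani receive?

F

Problem sets (43) ≤ Term paper (68), so Term paper stays at 68.
Weighted total:
  Presentations 100 × 0.18 = 18
  Problem sets 43 × 0.15 = 6.45
  Oral exam 46 × 0.42 = 19.32
  Term paper 68 × 0.25 = 17
Sum = 60.77
60.77 < 61 → F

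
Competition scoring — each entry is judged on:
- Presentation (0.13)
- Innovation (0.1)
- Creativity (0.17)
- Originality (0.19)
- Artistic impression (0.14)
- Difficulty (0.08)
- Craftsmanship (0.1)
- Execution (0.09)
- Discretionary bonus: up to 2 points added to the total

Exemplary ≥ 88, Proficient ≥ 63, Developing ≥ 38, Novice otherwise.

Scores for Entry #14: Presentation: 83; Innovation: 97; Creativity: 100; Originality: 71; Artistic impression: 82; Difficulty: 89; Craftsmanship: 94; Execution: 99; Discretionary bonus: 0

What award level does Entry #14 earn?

Weighted total:
  Presentation 83 × 0.13 = 10.79
  Innovation 97 × 0.1 = 9.7
  Creativity 100 × 0.17 = 17
  Originality 71 × 0.19 = 13.49
  Artistic impression 82 × 0.14 = 11.48
  Difficulty 89 × 0.08 = 7.12
  Craftsmanship 94 × 0.1 = 9.4
  Execution 99 × 0.09 = 8.91
Sum = 87.89
Discretionary bonus: 87.89 + 0 = 87.89
87.89 is ≥ 63 and < 88 → Proficient

Proficient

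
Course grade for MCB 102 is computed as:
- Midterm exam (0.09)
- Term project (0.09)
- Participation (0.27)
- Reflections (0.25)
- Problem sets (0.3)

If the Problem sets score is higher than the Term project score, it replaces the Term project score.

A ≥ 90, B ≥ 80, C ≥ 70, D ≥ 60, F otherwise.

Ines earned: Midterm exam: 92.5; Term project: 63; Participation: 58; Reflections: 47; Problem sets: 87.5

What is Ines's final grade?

Problem sets (87.5) > Term project (63), so Term project counts as 87.5.
Weighted total:
  Midterm exam 92.5 × 0.09 = 8.325
  Term project 87.5 × 0.09 = 7.875
  Participation 58 × 0.27 = 15.66
  Reflections 47 × 0.25 = 11.75
  Problem sets 87.5 × 0.3 = 26.25
Sum = 69.86
69.86 is ≥ 60 and < 70 → D

D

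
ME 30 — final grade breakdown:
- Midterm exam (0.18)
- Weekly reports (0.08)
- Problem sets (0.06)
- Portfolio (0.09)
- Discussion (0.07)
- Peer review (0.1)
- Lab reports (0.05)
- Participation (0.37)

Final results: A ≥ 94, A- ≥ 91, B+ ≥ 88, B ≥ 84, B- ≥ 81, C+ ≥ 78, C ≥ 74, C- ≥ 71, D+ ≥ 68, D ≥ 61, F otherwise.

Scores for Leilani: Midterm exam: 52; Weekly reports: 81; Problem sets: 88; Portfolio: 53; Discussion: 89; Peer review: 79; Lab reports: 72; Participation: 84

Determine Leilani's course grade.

Weighted total:
  Midterm exam 52 × 0.18 = 9.36
  Weekly reports 81 × 0.08 = 6.48
  Problem sets 88 × 0.06 = 5.28
  Portfolio 53 × 0.09 = 4.77
  Discussion 89 × 0.07 = 6.23
  Peer review 79 × 0.1 = 7.9
  Lab reports 72 × 0.05 = 3.6
  Participation 84 × 0.37 = 31.08
Sum = 74.7
74.7 is ≥ 74 and < 78 → C

C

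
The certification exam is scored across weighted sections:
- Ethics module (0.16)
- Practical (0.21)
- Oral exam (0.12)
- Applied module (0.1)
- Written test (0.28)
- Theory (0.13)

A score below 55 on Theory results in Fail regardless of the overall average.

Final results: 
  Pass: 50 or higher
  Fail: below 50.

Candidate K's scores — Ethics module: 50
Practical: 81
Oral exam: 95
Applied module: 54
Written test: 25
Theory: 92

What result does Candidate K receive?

Pass

Theory score 92 ≥ 55: minimum met.
Weighted total:
  Ethics module 50 × 0.16 = 8
  Practical 81 × 0.21 = 17.01
  Oral exam 95 × 0.12 = 11.4
  Applied module 54 × 0.1 = 5.4
  Written test 25 × 0.28 = 7
  Theory 92 × 0.13 = 11.96
Sum = 60.77
60.77 ≥ 50 → Pass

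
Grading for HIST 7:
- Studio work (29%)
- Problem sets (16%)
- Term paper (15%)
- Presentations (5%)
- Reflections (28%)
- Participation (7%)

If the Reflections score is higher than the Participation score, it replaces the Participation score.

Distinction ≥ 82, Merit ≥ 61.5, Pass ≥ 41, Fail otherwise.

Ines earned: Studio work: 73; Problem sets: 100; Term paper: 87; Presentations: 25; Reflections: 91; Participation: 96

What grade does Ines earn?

Distinction

Reflections (91) ≤ Participation (96), so Participation stays at 96.
Weighted total:
  Studio work 73 × 0.29 = 21.17
  Problem sets 100 × 0.16 = 16
  Term paper 87 × 0.15 = 13.05
  Presentations 25 × 0.05 = 1.25
  Reflections 91 × 0.28 = 25.48
  Participation 96 × 0.07 = 6.72
Sum = 83.67
83.67 ≥ 82 → Distinction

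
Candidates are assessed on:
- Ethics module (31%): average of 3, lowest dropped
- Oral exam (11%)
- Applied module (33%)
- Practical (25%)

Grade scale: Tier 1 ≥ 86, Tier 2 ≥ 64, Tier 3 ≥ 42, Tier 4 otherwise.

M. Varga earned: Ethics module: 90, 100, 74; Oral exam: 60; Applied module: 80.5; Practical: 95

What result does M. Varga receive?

Ethics module: drop 74 → average of remaining 2 = 190/2 = 95
Weighted total:
  Ethics module 95 × 0.31 = 29.45
  Oral exam 60 × 0.11 = 6.6
  Applied module 80.5 × 0.33 = 26.565
  Practical 95 × 0.25 = 23.75
Sum = 86.365
86.365 ≥ 86 → Tier 1

Tier 1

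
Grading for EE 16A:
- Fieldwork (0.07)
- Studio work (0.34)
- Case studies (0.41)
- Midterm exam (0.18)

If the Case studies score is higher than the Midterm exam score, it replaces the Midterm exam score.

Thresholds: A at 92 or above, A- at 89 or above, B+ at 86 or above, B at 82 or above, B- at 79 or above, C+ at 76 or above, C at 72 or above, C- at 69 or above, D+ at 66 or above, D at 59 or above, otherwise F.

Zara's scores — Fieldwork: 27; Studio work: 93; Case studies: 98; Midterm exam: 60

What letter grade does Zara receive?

A-

Case studies (98) > Midterm exam (60), so Midterm exam counts as 98.
Weighted total:
  Fieldwork 27 × 0.07 = 1.89
  Studio work 93 × 0.34 = 31.62
  Case studies 98 × 0.41 = 40.18
  Midterm exam 98 × 0.18 = 17.64
Sum = 91.33
91.33 is ≥ 89 and < 92 → A-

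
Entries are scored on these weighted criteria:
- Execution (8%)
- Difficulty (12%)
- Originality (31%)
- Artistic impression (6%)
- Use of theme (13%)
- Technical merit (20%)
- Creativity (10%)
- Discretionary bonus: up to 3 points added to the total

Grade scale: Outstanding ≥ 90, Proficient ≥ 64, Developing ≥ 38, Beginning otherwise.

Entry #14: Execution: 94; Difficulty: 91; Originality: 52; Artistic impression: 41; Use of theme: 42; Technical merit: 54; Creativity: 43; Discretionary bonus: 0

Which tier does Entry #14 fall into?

Weighted total:
  Execution 94 × 0.08 = 7.52
  Difficulty 91 × 0.12 = 10.92
  Originality 52 × 0.31 = 16.12
  Artistic impression 41 × 0.06 = 2.46
  Use of theme 42 × 0.13 = 5.46
  Technical merit 54 × 0.2 = 10.8
  Creativity 43 × 0.1 = 4.3
Sum = 57.58
Discretionary bonus: 57.58 + 0 = 57.58
57.58 is ≥ 38 and < 64 → Developing

Developing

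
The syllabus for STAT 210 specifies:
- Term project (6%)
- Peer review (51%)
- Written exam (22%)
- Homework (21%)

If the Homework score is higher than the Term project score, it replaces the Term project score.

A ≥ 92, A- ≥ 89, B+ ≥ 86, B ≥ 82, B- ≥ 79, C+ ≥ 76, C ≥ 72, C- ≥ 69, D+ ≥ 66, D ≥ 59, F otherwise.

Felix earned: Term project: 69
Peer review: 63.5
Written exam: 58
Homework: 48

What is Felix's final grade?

D

Homework (48) ≤ Term project (69), so Term project stays at 69.
Weighted total:
  Term project 69 × 0.06 = 4.14
  Peer review 63.5 × 0.51 = 32.385
  Written exam 58 × 0.22 = 12.76
  Homework 48 × 0.21 = 10.08
Sum = 59.365
59.365 is ≥ 59 and < 66 → D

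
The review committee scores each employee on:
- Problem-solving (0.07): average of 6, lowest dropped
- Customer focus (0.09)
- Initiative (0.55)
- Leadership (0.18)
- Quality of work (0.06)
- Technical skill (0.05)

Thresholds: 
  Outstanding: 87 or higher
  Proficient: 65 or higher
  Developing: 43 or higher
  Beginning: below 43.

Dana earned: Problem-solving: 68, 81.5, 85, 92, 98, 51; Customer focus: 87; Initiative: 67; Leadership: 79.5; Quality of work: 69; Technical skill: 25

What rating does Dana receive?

Proficient

Problem-solving: drop 51 → average of remaining 5 = 424.5/5 = 84.9
Weighted total:
  Problem-solving 84.9 × 0.07 = 5.943
  Customer focus 87 × 0.09 = 7.83
  Initiative 67 × 0.55 = 36.85
  Leadership 79.5 × 0.18 = 14.31
  Quality of work 69 × 0.06 = 4.14
  Technical skill 25 × 0.05 = 1.25
Sum = 70.323
70.323 is ≥ 65 and < 87 → Proficient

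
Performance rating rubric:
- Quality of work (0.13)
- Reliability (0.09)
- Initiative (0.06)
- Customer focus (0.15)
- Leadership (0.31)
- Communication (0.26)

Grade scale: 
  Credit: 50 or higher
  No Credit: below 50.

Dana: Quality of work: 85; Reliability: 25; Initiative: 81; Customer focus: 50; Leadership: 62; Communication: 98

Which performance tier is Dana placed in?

Weighted total:
  Quality of work 85 × 0.13 = 11.05
  Reliability 25 × 0.09 = 2.25
  Initiative 81 × 0.06 = 4.86
  Customer focus 50 × 0.15 = 7.5
  Leadership 62 × 0.31 = 19.22
  Communication 98 × 0.26 = 25.48
Sum = 70.36
70.36 ≥ 50 → Credit

Credit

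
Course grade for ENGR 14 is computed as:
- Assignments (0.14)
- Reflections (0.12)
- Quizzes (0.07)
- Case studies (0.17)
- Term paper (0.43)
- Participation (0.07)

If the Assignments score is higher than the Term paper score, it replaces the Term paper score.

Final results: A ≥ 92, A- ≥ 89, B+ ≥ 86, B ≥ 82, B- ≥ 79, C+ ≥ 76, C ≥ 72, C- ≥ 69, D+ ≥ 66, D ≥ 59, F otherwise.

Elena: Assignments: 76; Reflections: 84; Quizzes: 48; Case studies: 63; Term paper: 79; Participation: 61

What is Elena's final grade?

C

Assignments (76) ≤ Term paper (79), so Term paper stays at 79.
Weighted total:
  Assignments 76 × 0.14 = 10.64
  Reflections 84 × 0.12 = 10.08
  Quizzes 48 × 0.07 = 3.36
  Case studies 63 × 0.17 = 10.71
  Term paper 79 × 0.43 = 33.97
  Participation 61 × 0.07 = 4.27
Sum = 73.03
73.03 is ≥ 72 and < 76 → C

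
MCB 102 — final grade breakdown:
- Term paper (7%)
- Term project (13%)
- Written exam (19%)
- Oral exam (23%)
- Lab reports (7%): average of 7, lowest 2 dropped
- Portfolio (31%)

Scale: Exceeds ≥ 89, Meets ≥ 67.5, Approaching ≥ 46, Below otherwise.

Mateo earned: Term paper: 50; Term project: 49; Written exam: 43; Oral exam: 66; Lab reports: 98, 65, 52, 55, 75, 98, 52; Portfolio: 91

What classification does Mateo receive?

Approaching

Lab reports: drop 52, 52 → average of remaining 5 = 391/5 = 78.2
Weighted total:
  Term paper 50 × 0.07 = 3.5
  Term project 49 × 0.13 = 6.37
  Written exam 43 × 0.19 = 8.17
  Oral exam 66 × 0.23 = 15.18
  Lab reports 78.2 × 0.07 = 5.474
  Portfolio 91 × 0.31 = 28.21
Sum = 66.904
66.904 is ≥ 46 and < 67.5 → Approaching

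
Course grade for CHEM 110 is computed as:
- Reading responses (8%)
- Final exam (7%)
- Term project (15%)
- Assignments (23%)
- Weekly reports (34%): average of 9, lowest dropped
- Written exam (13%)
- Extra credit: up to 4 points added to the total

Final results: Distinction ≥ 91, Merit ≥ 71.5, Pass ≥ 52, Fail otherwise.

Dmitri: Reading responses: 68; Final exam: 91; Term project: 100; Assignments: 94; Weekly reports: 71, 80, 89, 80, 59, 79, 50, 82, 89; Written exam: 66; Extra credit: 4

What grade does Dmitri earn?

Weekly reports: drop 50 → average of remaining 8 = 629/8 = 78.625
Weighted total:
  Reading responses 68 × 0.08 = 5.44
  Final exam 91 × 0.07 = 6.37
  Term project 100 × 0.15 = 15
  Assignments 94 × 0.23 = 21.62
  Weekly reports 78.625 × 0.34 = 26.7325
  Written exam 66 × 0.13 = 8.58
Sum = 83.7425
Extra credit: 83.7425 + 4 = 87.7425
87.7425 is ≥ 71.5 and < 91 → Merit

Merit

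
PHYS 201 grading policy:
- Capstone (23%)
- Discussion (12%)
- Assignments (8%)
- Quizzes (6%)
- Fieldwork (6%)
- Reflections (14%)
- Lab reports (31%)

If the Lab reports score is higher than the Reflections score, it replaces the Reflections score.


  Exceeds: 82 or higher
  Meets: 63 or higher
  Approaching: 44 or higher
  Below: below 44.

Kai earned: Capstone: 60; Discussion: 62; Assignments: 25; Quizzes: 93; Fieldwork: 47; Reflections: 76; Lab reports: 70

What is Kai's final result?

Meets

Lab reports (70) ≤ Reflections (76), so Reflections stays at 76.
Weighted total:
  Capstone 60 × 0.23 = 13.8
  Discussion 62 × 0.12 = 7.44
  Assignments 25 × 0.08 = 2
  Quizzes 93 × 0.06 = 5.58
  Fieldwork 47 × 0.06 = 2.82
  Reflections 76 × 0.14 = 10.64
  Lab reports 70 × 0.31 = 21.7
Sum = 63.98
63.98 is ≥ 63 and < 82 → Meets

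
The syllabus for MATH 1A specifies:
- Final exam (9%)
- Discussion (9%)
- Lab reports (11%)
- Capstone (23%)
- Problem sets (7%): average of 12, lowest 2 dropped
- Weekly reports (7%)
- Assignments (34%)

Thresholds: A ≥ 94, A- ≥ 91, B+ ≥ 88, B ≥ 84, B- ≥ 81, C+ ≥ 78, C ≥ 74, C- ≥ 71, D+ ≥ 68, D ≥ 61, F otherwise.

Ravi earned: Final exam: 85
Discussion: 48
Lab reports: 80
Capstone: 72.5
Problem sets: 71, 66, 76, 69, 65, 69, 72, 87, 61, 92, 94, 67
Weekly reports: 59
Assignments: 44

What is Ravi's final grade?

Problem sets: drop 61, 65 → average of remaining 10 = 763/10 = 76.3
Weighted total:
  Final exam 85 × 0.09 = 7.65
  Discussion 48 × 0.09 = 4.32
  Lab reports 80 × 0.11 = 8.8
  Capstone 72.5 × 0.23 = 16.675
  Problem sets 76.3 × 0.07 = 5.341
  Weekly reports 59 × 0.07 = 4.13
  Assignments 44 × 0.34 = 14.96
Sum = 61.876
61.876 is ≥ 61 and < 68 → D

D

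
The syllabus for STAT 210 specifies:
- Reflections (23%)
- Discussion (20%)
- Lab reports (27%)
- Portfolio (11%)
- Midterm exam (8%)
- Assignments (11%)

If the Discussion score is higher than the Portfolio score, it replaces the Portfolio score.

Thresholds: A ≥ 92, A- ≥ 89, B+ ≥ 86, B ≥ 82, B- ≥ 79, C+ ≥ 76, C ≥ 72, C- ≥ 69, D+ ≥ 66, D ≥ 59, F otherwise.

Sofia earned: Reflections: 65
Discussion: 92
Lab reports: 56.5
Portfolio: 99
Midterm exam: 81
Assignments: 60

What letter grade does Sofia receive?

C

Discussion (92) ≤ Portfolio (99), so Portfolio stays at 99.
Weighted total:
  Reflections 65 × 0.23 = 14.95
  Discussion 92 × 0.2 = 18.4
  Lab reports 56.5 × 0.27 = 15.255
  Portfolio 99 × 0.11 = 10.89
  Midterm exam 81 × 0.08 = 6.48
  Assignments 60 × 0.11 = 6.6
Sum = 72.575
72.575 is ≥ 72 and < 76 → C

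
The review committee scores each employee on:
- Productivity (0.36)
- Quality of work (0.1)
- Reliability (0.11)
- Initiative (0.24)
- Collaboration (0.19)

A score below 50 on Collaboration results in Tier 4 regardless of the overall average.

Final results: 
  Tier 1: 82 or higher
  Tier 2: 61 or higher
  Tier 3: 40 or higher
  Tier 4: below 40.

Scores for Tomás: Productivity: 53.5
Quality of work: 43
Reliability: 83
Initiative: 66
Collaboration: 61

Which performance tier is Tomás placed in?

Collaboration score 61 ≥ 50: minimum met.
Weighted total:
  Productivity 53.5 × 0.36 = 19.26
  Quality of work 43 × 0.1 = 4.3
  Reliability 83 × 0.11 = 9.13
  Initiative 66 × 0.24 = 15.84
  Collaboration 61 × 0.19 = 11.59
Sum = 60.12
60.12 is ≥ 40 and < 61 → Tier 3

Tier 3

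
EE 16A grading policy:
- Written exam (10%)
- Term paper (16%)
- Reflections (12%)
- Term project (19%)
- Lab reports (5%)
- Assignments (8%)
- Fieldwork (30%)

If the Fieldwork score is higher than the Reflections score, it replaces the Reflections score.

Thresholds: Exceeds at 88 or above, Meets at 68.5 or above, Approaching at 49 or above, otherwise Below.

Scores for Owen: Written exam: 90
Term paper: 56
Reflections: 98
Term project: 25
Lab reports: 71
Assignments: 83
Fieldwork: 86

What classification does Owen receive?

Meets

Fieldwork (86) ≤ Reflections (98), so Reflections stays at 98.
Weighted total:
  Written exam 90 × 0.1 = 9
  Term paper 56 × 0.16 = 8.96
  Reflections 98 × 0.12 = 11.76
  Term project 25 × 0.19 = 4.75
  Lab reports 71 × 0.05 = 3.55
  Assignments 83 × 0.08 = 6.64
  Fieldwork 86 × 0.3 = 25.8
Sum = 70.46
70.46 is ≥ 68.5 and < 88 → Meets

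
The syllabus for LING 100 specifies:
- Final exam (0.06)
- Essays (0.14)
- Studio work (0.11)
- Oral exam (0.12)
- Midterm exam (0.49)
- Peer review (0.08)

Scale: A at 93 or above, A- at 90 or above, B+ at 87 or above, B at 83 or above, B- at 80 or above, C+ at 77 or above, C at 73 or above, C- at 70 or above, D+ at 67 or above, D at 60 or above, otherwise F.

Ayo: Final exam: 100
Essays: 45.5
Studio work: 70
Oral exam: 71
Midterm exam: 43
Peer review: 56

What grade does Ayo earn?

Weighted total:
  Final exam 100 × 0.06 = 6
  Essays 45.5 × 0.14 = 6.37
  Studio work 70 × 0.11 = 7.7
  Oral exam 71 × 0.12 = 8.52
  Midterm exam 43 × 0.49 = 21.07
  Peer review 56 × 0.08 = 4.48
Sum = 54.14
54.14 < 60 → F

F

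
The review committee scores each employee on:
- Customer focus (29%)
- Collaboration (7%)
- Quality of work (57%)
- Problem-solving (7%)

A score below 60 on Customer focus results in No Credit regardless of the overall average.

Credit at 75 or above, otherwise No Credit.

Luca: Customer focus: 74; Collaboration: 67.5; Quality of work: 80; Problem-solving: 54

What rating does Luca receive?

Customer focus score 74 ≥ 60: minimum met.
Weighted total:
  Customer focus 74 × 0.29 = 21.46
  Collaboration 67.5 × 0.07 = 4.725
  Quality of work 80 × 0.57 = 45.6
  Problem-solving 54 × 0.07 = 3.78
Sum = 75.565
75.565 ≥ 75 → Credit

Credit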